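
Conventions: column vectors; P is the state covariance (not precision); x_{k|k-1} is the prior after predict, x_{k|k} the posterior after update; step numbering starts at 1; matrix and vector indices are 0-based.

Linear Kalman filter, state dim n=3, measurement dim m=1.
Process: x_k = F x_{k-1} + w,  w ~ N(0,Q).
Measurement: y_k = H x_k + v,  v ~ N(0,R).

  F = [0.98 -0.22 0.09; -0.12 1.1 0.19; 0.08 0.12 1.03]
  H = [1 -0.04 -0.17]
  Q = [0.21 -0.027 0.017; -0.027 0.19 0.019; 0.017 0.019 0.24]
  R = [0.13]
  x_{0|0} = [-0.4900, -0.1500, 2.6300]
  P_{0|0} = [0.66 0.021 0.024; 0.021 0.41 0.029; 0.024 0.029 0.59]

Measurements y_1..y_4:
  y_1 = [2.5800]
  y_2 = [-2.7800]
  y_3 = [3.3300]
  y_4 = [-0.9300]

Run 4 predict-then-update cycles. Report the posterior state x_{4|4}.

step 1: x^-=[-0.2105, 0.3935, 2.6517]  P^-=[0.8625 -0.1647 0.1329; -0.1647 0.7224 0.2147; 0.1329 0.2147 0.8876]  S=[0.9902]  K=[0.8549; -0.2323; -0.0269]  nu=[3.2570]  x^+=[2.5738, -0.3633, 2.5641]  P^+=[0.1389 0.0320 0.1556; 0.0320 0.6689 0.2085; 0.1556 0.2085 0.8869]
step 2: x^-=[2.8330, -0.2213, 2.8034]  P^-=[0.3883 -0.1155 0.2088; -0.1155 1.1050 0.5060; 0.2088 0.5060 1.2692]  S=[0.5019]  K=[0.7122; -0.4896; -0.0541]  nu=[-5.1453]  x^+=[-0.8314, 2.2977, 3.0819]  P^+=[0.1338 0.0595 0.2282; 0.0595 0.9847 0.4927; 0.2282 0.4927 1.2677]
step 3: x^-=[-1.0429, 3.2128, 3.3836]  P^-=[0.3915 -0.1254 0.2506; -0.1254 1.6091 0.9449; 0.2506 0.9449 1.7605]  S=[0.5126]  K=[0.6904; -0.6836; -0.1687]  nu=[5.0766]  x^+=[2.4618, -0.2577, 2.5271]  P^+=[0.1472 0.1165 0.3103; 0.1165 1.3695 0.8858; 0.3103 0.8858 1.7459]
step 4: x^-=[2.6967, -0.0988, 2.7689]  P^-=[0.4012 -0.1121 0.2902; -0.1121 2.2376 1.5388; 0.2902 1.5388 2.3853]  S=[0.5349]  K=[0.6661; -0.8659; -0.3306]  nu=[-3.1600]  x^+=[0.5918, 2.6375, 3.8137]  P^+=[0.1638 0.1964 0.4080; 0.1964 1.8365 1.3856; 0.4080 1.3856 2.3268]

x_post = [0.5918, 2.6375, 3.8137]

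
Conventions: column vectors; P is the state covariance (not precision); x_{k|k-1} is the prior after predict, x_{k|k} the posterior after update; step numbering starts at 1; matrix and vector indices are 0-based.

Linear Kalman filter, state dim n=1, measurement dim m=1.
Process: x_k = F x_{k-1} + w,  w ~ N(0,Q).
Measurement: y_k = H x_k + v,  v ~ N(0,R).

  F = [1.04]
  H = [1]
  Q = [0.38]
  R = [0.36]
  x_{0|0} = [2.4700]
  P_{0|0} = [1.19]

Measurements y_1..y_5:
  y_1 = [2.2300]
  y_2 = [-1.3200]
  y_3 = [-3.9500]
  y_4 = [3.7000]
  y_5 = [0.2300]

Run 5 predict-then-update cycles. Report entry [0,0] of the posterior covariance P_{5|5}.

step 1: x^-=[2.5688]  P^-=[1.6671]  S=[2.0271]  K=[0.8224]  nu=[-0.3388]  x^+=[2.2902]  P^+=[0.2961]
step 2: x^-=[2.3818]  P^-=[0.7002]  S=[1.0602]  K=[0.6604]  nu=[-3.7018]  x^+=[-0.0631]  P^+=[0.2378]
step 3: x^-=[-0.0656]  P^-=[0.6372]  S=[0.9972]  K=[0.6390]  nu=[-3.8844]  x^+=[-2.5476]  P^+=[0.2300]
step 4: x^-=[-2.6495]  P^-=[0.6288]  S=[0.9888]  K=[0.6359]  nu=[6.3495]  x^+=[1.3883]  P^+=[0.2289]
step 5: x^-=[1.4438]  P^-=[0.6276]  S=[0.9876]  K=[0.6355]  nu=[-1.2138]  x^+=[0.6725]  P^+=[0.2288]

P_post[0,0] = 0.2288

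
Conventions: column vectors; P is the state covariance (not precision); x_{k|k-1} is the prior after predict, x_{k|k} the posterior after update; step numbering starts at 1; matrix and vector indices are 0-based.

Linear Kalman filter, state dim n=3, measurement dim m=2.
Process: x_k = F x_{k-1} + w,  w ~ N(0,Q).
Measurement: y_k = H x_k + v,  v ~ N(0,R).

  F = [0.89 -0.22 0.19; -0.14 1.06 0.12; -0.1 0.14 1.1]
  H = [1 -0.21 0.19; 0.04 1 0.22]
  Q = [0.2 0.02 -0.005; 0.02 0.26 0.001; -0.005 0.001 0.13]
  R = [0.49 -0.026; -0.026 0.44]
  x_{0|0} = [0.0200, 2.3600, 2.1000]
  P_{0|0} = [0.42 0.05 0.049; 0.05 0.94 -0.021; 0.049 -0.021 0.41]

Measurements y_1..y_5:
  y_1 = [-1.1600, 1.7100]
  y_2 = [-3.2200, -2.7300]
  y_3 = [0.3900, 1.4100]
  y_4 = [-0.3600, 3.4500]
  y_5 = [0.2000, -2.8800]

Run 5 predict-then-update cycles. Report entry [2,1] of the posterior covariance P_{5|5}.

P_post[2,1] = -0.0468

step 1: x^-=[-0.1024, 2.7508, 2.6384]  P^-=[0.5917 -0.1932 0.0733; -0.1932 1.3085 0.1612; 0.0733 0.1612 0.6301]  S=[1.2583 -0.4025; -0.4025 1.8367]  K=[0.5235 0.0312; -0.1235 0.7004; 0.1927 0.2071]  nu=[-0.9812, -1.6172]  x^+=[-0.6666, 1.7393, 2.1144]  P^+=[0.2582 -0.0059 -0.0195; -0.0059 0.3185 -0.0312; -0.0195 -0.0312 0.5367]
step 2: x^-=[-0.5741, 2.1907, 2.6360]  P^-=[0.4376 -0.0870 0.0615; -0.0870 0.6251 0.0898; 0.0615 0.0898 0.7831]  S=[1.0362 -0.1664; -0.1664 1.1374]  K=[0.4540 0.0172; -0.1061 0.5484; 0.2275 0.2659]  nu=[-2.6867, -5.4777]  x^+=[-1.8882, -0.5283, 0.5686]  P^+=[0.2263 -0.0067 -0.0300; -0.0067 0.2520 -0.0350; -0.0300 -0.0350 0.6692]
step 3: x^-=[-1.4563, -0.2274, 0.7403]  P^-=[0.4110 -0.0667 0.0848; -0.0667 0.5513 0.0944; 0.0848 0.0944 0.9430]  S=[1.0121 -0.1193; -0.1193 1.0753]  K=[0.4381 0.0191; -0.1016 0.5183; 0.2783 0.3147]  nu=[1.6579, 1.5327]  x^+=[-0.7006, 0.3987, 1.6840]  P^+=[0.2184 -0.0055 -0.0280; -0.0055 0.2395 -0.0390; -0.0280 -0.0390 0.7790]
step 4: x^-=[-0.3913, 0.7227, 1.9783]  P^-=[0.4086 -0.0598 0.1117; -0.0598 0.5372 0.1016; 0.1117 0.1016 1.0738]  S=[1.0205 -0.0968; -0.0968 1.0718]  K=[0.4356 0.0218; -0.1017 0.5107; 0.3215 0.3484]  nu=[-0.1928, 2.3077]  x^+=[-0.4250, 1.9209, 2.7203]  P^+=[0.2163 -0.0051 -0.0240; -0.0051 0.2371 -0.0433; -0.0240 -0.0433 0.8599]
step 5: x^-=[-0.2840, 2.4221, 3.3038]  P^-=[0.4114 -0.0571 0.1337; -0.0571 0.5343 0.1062; 0.1337 0.1062 1.1693]  S=[1.0335 -0.0838; -0.0838 1.0761]  K=[0.4362 0.0235; -0.1031 0.5081; 0.3528 0.3702]  nu=[0.3649, -6.0176]  x^+=[-0.2663, -0.6731, 1.2049]  P^+=[0.2159 -0.0051 -0.0205; -0.0051 0.2367 -0.0468; -0.0205 -0.0468 0.9151]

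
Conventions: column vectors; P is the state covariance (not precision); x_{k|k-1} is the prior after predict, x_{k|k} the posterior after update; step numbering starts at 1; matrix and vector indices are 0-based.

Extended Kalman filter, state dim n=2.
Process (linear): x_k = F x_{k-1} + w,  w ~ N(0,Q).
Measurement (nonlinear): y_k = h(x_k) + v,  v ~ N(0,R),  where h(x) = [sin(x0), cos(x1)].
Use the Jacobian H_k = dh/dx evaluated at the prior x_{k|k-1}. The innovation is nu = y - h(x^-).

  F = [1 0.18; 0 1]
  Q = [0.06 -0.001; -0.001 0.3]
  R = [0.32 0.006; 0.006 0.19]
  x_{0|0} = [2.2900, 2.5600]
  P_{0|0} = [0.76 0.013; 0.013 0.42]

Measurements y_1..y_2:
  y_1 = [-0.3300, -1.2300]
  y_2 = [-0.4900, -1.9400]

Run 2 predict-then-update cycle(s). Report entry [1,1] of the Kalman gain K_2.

step 1: x^-=[2.7508, 2.5600]  P^-=[0.8383 0.0876; 0.0876 0.7200]  H_jac=[-0.9246 0.0000; 0.0000 -0.5494]  S=[1.0367 0.0505; 0.0505 0.4073]  K=[-0.7464 -0.0256; -0.0310 -0.9673]  nu=[-0.7109, -0.3944]  x^+=[3.2916, 2.9636]  P^+=[0.2585 0.0170; 0.0170 0.3349]
step 2: x^-=[3.8250, 2.9636]  P^-=[0.3355 0.0763; 0.0763 0.6349]  H_jac=[-0.7754 0.0000; 0.0000 -0.1771]  S=[0.5217 0.0165; 0.0165 0.2099]  K=[-0.4978 -0.0253; -0.0967 -0.5280]  nu=[0.1414, -0.9558]  x^+=[3.7788, 3.4546]  P^+=[0.2056 0.0440; 0.0440 0.5698]

K[1,1] = -0.5280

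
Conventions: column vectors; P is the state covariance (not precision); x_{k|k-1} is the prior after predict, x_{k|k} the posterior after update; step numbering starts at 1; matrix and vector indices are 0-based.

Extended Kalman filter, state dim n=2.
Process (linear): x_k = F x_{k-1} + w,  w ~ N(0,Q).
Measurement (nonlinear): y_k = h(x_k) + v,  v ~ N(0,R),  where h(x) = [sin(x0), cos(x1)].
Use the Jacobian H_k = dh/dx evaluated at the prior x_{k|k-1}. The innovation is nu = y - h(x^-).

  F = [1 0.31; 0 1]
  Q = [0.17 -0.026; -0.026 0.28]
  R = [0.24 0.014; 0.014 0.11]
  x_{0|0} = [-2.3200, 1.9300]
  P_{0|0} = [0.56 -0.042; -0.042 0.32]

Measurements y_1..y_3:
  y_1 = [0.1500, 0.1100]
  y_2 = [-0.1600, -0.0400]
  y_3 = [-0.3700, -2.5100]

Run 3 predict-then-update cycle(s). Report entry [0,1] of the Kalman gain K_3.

step 1: x^-=[-1.7217, 1.9300]  P^-=[0.7347 0.0312; 0.0312 0.6000]  H_jac=[-0.1503 0.0000; 0.0000 -0.9362]  S=[0.2566 0.0184; 0.0184 0.6359]  K=[-0.4280 -0.0336; 0.0451 -0.8847]  nu=[1.1386, 0.4615]  x^+=[-2.2246, 1.5731]  P^+=[0.6865 0.0103; 0.0103 0.1033]
step 2: x^-=[-1.7369, 1.5731]  P^-=[0.8728 0.0164; 0.0164 0.3833]  H_jac=[-0.1653 0.0000; 0.0000 -1.0000]  S=[0.2639 0.0167; 0.0167 0.4933]  K=[-0.5460 -0.0147; 0.0390 -0.7783]  nu=[0.8262, -0.0377]  x^+=[-2.1875, 1.6347]  P^+=[0.7938 0.0093; 0.0093 0.0851]
step 3: x^-=[-1.6807, 1.6347]  P^-=[0.9777 0.0096; 0.0096 0.3651]  H_jac=[-0.1097 0.0000; 0.0000 -0.9980]  S=[0.2518 0.0151; 0.0151 0.4736]  K=[-0.4256 -0.0068; 0.0419 -0.7706]  nu=[0.6240, -2.4462]  x^+=[-1.9297, 3.5459]  P^+=[0.9320 0.0067; 0.0067 0.0844]

K[0,1] = -0.0068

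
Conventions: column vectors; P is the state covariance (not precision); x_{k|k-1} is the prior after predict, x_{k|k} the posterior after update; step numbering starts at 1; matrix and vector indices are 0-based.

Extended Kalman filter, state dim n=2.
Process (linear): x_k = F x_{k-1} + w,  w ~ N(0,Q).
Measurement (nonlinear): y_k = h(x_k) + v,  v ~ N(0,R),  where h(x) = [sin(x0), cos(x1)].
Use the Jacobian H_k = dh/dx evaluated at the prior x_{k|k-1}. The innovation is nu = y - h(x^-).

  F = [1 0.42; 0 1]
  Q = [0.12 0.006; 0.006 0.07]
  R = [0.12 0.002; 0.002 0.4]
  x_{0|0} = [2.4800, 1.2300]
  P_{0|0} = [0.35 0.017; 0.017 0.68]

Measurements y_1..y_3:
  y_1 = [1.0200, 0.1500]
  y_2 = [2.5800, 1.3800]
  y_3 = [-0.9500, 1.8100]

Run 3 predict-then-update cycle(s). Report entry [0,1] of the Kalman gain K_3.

K[0,1] = -0.0663

step 1: x^-=[2.9966, 1.2300]  P^-=[0.6042 0.3086; 0.3086 0.7500]  H_jac=[-0.9895 0.0000; 0.0000 -0.9425]  S=[0.7116 0.2898; 0.2898 1.0662]  K=[-0.8198 -0.0500; -0.1789 -0.6143]  nu=[0.8755, -0.1842]  x^+=[2.2880, 1.1865]  P^+=[0.0995 0.0229; 0.0229 0.2611]
step 2: x^-=[2.7864, 1.1865]  P^-=[0.2849 0.1386; 0.1386 0.3311]  H_jac=[-0.9376 0.0000; 0.0000 -0.9271]  S=[0.3704 0.1225; 0.1225 0.6846]  K=[-0.7004 -0.0624; -0.2153 -0.4099]  nu=[2.2322, 1.0051]  x^+=[1.1602, 0.2939]  P^+=[0.0898 0.0284; 0.0284 0.1773]
step 3: x^-=[1.2836, 0.2939]  P^-=[0.2649 0.1089; 0.1089 0.2473]  H_jac=[0.2832 0.0000; 0.0000 -0.2897]  S=[0.1413 -0.0069; -0.0069 0.4208]  K=[0.5280 -0.0663; 0.2102 -0.1668]  nu=[-1.9091, 0.8529]  x^+=[0.2192, -0.2496]  P^+=[0.2232 0.0879; 0.0879 0.2289]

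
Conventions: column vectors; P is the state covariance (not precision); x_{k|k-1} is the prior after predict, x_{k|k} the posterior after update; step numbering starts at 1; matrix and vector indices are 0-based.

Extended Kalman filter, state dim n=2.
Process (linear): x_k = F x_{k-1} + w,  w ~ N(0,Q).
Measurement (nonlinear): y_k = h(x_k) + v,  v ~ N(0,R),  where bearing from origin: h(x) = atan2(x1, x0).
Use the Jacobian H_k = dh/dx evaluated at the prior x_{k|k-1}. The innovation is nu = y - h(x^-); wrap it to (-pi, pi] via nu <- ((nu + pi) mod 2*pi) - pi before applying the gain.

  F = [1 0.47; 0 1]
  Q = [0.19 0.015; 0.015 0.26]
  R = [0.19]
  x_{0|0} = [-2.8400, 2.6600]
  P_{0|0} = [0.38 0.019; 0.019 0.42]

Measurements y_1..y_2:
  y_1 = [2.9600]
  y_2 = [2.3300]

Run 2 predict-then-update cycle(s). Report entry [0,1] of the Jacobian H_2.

step 1: x^-=[-1.5898, 2.6600]  P^-=[0.6806 0.2314; 0.2314 0.6800]  H_jac=[-0.2770 -0.1656]  S=[0.2821]  K=[-0.8042; -0.6263]  nu=[0.8505]  x^+=[-2.2737, 2.1273]  P^+=[0.4982 0.0893; 0.0893 0.5693]
step 2: x^-=[-1.2739, 2.1273]  P^-=[0.8980 0.3719; 0.3719 0.8293]  H_jac=[-0.3460 -0.2072]  S=[0.3864]  K=[-1.0034; -0.7777]  nu=[0.2196]  x^+=[-1.4943, 1.9565]  P^+=[0.5089 0.0704; 0.0704 0.5956]

H_jac[0,1] = -0.2072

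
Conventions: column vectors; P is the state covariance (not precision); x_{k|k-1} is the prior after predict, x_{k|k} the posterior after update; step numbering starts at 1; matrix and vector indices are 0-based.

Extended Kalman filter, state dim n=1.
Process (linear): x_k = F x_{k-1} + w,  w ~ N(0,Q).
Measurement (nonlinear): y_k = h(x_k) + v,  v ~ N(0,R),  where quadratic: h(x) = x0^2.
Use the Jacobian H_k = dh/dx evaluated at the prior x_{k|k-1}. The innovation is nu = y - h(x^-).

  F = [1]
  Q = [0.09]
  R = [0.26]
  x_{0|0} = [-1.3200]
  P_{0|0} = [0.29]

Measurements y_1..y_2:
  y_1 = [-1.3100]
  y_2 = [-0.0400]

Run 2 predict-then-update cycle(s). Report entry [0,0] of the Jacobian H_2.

step 1: x^-=[-1.3200]  P^-=[0.3800]  H_jac=[-2.6400]  S=[2.9084]  K=[-0.3449]  nu=[-3.0524]  x^+=[-0.2671]  P^+=[0.0340]
step 2: x^-=[-0.2671]  P^-=[0.1240]  H_jac=[-0.5343]  S=[0.2954]  K=[-0.2242]  nu=[-0.1114]  x^+=[-0.2422]  P^+=[0.1091]

H_jac[0,0] = -0.5343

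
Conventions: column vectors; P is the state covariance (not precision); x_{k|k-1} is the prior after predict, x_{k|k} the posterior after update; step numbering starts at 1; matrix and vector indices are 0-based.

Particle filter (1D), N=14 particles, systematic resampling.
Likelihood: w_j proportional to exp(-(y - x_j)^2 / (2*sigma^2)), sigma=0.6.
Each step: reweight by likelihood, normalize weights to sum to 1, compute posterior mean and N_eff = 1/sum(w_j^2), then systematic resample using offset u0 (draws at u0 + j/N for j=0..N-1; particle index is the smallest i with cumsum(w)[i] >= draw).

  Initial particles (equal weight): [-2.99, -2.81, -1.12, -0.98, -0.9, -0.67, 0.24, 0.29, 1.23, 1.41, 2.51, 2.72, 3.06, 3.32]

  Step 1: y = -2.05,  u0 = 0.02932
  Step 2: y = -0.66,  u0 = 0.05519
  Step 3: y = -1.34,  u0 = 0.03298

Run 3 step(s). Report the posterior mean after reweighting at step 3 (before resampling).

step 1: w=[0.1984, 0.3034, 0.2036, 0.1380, 0.1078, 0.0481, 0.0005, 0.0003, 0.0000, 0.0000, 0.0000, 0.0000, 0.0000, 0.0000]  mean=-1.9379  Neff=4.8587  idx=[0, 0, 0, 1, 1, 1, 1, 2, 2, 2, 3, 3, 4, 5]
step 2: w=[0.0001, 0.0001, 0.0001, 0.0003, 0.0003, 0.0003, 0.0003, 0.1263, 0.1263, 0.1263, 0.1470, 0.1470, 0.1564, 0.1694]  mean=-0.9706  Neff=6.9343  idx=[7, 7, 8, 9, 9, 10, 10, 11, 11, 12, 12, 13, 13, 13]
step 3: w=[0.0838, 0.0838, 0.0838, 0.0838, 0.0838, 0.0749, 0.0749, 0.0749, 0.0749, 0.0685, 0.0685, 0.0481, 0.0481, 0.0481]  mean=-0.9830  Neff=13.5317  idx=[0, 1, 2, 2, 3, 4, 5, 6, 7, 8, 9, 10, 11, 13]

post_mean = -0.9830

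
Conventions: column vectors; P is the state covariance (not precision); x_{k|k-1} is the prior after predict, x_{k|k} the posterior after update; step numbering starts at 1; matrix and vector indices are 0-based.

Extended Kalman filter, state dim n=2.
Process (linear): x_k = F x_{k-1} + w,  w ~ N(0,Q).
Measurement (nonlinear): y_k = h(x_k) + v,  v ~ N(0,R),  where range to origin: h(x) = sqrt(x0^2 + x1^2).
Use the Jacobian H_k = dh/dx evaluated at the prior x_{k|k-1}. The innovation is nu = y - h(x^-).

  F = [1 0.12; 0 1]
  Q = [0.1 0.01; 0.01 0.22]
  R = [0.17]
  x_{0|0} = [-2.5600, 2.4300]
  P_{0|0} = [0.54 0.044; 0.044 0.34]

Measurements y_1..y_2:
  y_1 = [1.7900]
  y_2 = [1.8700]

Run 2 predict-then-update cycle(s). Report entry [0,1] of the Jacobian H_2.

step 1: x^-=[-2.2684, 2.4300]  P^-=[0.6555 0.0948; 0.0948 0.5600]  H_jac=[-0.6824 0.7310]  S=[0.6799]  K=[-0.5559; 0.5070]  nu=[-1.5342]  x^+=[-1.4154, 1.6522]  P^+=[0.4453 0.2864; 0.2864 0.3853]
step 2: x^-=[-1.2172, 1.6522]  P^-=[0.6196 0.3426; 0.3426 0.6053]  H_jac=[-0.5931 0.8051]  S=[0.4531]  K=[-0.2023; 0.6270]  nu=[-0.1821]  x^+=[-1.1803, 1.5380]  P^+=[0.6011 0.4001; 0.4001 0.4272]

H_jac[0,1] = 0.8051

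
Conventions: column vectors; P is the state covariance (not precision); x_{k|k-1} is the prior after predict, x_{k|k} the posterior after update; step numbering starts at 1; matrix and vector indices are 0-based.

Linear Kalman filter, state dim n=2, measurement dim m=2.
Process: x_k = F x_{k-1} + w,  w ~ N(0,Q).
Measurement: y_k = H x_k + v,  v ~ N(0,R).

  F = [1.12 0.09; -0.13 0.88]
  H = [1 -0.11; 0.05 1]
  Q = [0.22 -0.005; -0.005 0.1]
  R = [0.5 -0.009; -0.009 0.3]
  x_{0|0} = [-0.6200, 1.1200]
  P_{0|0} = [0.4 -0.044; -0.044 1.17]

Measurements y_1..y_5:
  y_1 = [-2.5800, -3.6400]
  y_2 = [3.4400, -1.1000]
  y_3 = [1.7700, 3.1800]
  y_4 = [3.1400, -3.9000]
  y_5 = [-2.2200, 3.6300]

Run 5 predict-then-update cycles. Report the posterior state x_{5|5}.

step 1: x^-=[-0.5936, 1.0662]  P^-=[0.7224 -0.0134; -0.0134 1.0229]  S=[1.2377 -0.0988; -0.0988 1.3233]  K=[0.5897 0.0612; -0.0404 0.7694]  nu=[-1.8691, -4.6765]  x^+=[-1.9818, -2.4566]  P^+=[0.2941 -0.0017; -0.0017 0.2313]
step 2: x^-=[-2.4407, -1.9042]  P^-=[0.5905 -0.0311; -0.0311 0.2845]  S=[1.1008 -0.0417; -0.0417 0.5828]  K=[0.5409 0.0360; -0.0384 0.4826]  nu=[5.6713, 0.9262]  x^+=[0.6602, -1.6750]  P^+=[0.2693 -0.0075; -0.0075 0.1455]
step 3: x^-=[0.5886, -1.5598]  P^-=[0.5575 -0.0400; -0.0400 0.2190]  S=[1.0689 -0.0450; -0.0450 0.5164]  K=[0.5266 0.0224; -0.0424 0.4165]  nu=[1.0098, 4.7104]  x^+=[1.2257, 0.3591]  P^+=[0.2619 -0.0111; -0.0111 0.1259]
step 4: x^-=[1.4052, 0.1567]  P^-=[0.5473 -0.0440; -0.0440 0.2045]  S=[1.0594 -0.0479; -0.0479 0.5014]  K=[0.5219 0.0167; -0.0447 0.3991]  nu=[1.7521, -4.1269]  x^+=[2.2508, -1.5687]  P^+=[0.2594 -0.0127; -0.0127 0.1208]
step 5: x^-=[2.3797, -1.6730]  P^-=[0.5438 -0.0455; -0.0455 0.2008]  S=[1.0563 -0.0492; -0.0492 0.4976]  K=[0.5203 0.0146; -0.0457 0.3944]  nu=[-4.7837, 5.1841]  x^+=[-0.0337, 0.5902]  P^+=[0.2585 -0.0132; -0.0132 0.1194]

x_post = [-0.0337, 0.5902]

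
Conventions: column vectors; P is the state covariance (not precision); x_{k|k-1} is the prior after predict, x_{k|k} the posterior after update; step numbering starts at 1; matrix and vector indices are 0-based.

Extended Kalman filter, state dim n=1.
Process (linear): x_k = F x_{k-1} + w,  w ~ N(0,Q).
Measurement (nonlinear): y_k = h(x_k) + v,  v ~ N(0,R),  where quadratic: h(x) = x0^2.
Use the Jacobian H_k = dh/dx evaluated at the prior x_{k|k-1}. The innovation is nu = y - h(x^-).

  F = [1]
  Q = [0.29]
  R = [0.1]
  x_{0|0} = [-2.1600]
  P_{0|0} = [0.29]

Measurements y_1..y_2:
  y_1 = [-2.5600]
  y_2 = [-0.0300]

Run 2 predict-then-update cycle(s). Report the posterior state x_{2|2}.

x_post = [-0.2921]

step 1: x^-=[-2.1600]  P^-=[0.5800]  H_jac=[-4.3200]  S=[10.9242]  K=[-0.2294]  nu=[-7.2256]  x^+=[-0.5027]  P^+=[0.0053]
step 2: x^-=[-0.5027]  P^-=[0.2953]  H_jac=[-1.0054]  S=[0.3985]  K=[-0.7450]  nu=[-0.2827]  x^+=[-0.2921]  P^+=[0.0741]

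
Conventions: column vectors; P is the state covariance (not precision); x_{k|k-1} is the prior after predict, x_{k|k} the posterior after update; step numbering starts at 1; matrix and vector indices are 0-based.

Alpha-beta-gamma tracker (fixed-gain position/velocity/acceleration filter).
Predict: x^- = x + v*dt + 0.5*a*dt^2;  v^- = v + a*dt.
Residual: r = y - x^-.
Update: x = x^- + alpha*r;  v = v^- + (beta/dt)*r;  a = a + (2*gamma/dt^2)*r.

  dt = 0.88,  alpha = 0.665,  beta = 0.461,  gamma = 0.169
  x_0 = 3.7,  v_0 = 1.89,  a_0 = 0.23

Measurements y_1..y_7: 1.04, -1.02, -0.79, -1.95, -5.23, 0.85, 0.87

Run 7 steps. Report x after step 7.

step 1: x_pred=5.4523  r=-4.4123  x^+=2.5181  v^+=-0.2190  a^+=-1.6958
step 2: x_pred=1.6688  r=-2.6888  x^+=-0.1193  v^+=-3.1199  a^+=-2.8694
step 3: x_pred=-3.9758  r=3.1858  x^+=-1.8572  v^+=-3.9760  a^+=-1.4789
step 4: x_pred=-5.9287  r=3.9787  x^+=-3.2829  v^+=-3.1931  a^+=0.2577
step 5: x_pred=-5.9930  r=0.7630  x^+=-5.4856  v^+=-2.5666  a^+=0.5907
step 6: x_pred=-7.5155  r=8.3655  x^+=-1.9524  v^+=2.3356  a^+=4.2420
step 7: x_pred=1.7454  r=-0.8754  x^+=1.1633  v^+=5.6100  a^+=3.8599

x_post = 1.1633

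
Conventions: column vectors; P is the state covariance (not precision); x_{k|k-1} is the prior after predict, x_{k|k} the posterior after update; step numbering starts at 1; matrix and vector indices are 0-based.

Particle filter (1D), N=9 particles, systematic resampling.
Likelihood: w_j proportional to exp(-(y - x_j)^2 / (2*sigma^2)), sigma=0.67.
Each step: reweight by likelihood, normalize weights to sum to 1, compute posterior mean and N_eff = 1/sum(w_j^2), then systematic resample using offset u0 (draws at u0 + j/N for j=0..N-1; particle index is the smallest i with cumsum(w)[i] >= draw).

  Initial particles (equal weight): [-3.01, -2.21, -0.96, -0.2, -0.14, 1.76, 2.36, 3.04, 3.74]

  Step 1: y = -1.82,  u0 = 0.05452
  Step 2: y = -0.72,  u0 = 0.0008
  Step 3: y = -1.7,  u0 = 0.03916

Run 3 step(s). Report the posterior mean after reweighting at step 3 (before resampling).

step 1: w=[0.1302, 0.5321, 0.2766, 0.0339, 0.0272, 0.0000, 0.0000, 0.0000, 0.0000]  mean=-1.8440  Neff=2.6419  idx=[0, 1, 1, 1, 1, 1, 2, 2, 3]
step 2: w=[0.0010, 0.0277, 0.0277, 0.0277, 0.0277, 0.0277, 0.3085, 0.3085, 0.2434]  mean=-0.9504  Neff=3.9464  idx=[0, 4, 6, 6, 6, 7, 7, 8, 8]
step 3: w=[0.0392, 0.1982, 0.1439, 0.1439, 0.1439, 0.1439, 0.1439, 0.0216, 0.0216]  mean=-1.2552  Neff=6.8838  idx=[1, 1, 2, 2, 3, 4, 5, 6, 6]

post_mean = -1.2552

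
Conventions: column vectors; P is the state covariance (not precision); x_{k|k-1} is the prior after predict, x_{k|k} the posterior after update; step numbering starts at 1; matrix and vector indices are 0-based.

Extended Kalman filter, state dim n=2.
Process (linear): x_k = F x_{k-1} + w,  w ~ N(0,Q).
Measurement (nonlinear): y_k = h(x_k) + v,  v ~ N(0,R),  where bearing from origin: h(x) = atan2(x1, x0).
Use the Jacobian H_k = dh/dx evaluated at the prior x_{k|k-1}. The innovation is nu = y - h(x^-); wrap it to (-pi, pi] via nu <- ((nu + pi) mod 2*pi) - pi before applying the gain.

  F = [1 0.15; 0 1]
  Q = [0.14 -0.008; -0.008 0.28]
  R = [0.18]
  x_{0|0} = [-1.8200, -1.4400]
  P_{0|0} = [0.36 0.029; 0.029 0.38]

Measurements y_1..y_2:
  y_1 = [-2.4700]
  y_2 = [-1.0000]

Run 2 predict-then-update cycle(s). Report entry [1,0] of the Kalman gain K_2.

K[1,0] = -0.7832

step 1: x^-=[-2.0360, -1.4400]  P^-=[0.5172 0.0780; 0.0780 0.6600]  H_jac=[0.2316 -0.3274]  S=[0.2666]  K=[0.3534; -0.7426]  nu=[0.0560]  x^+=[-2.0162, -1.4816]  P^+=[0.4839 0.1480; 0.1480 0.5130]
step 2: x^-=[-2.2384, -1.4816]  P^-=[0.6799 0.2169; 0.2169 0.7930]  H_jac=[0.2056 -0.3106]  S=[0.2576]  K=[0.2811; -0.7832]  nu=[1.5569]  x^+=[-1.8008, -2.7010]  P^+=[0.6595 0.2736; 0.2736 0.6350]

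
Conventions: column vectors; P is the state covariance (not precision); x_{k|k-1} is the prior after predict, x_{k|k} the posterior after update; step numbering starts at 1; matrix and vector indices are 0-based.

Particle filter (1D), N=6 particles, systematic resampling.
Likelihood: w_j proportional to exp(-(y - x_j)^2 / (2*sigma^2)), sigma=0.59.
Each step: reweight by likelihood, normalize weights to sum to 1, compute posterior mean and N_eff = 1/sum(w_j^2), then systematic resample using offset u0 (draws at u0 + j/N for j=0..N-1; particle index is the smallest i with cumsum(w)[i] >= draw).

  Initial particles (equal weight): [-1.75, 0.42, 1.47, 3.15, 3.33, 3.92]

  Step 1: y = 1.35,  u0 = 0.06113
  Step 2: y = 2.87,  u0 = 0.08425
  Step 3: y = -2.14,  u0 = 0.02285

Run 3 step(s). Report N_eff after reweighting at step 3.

N_eff = 6.0000

step 1: w=[0.0000, 0.2253, 0.7644, 0.0074, 0.0028, 0.0001]  mean=1.2513  Neff=1.5745  idx=[1, 2, 2, 2, 2, 2]
step 2: w=[0.0006, 0.1999, 0.1999, 0.1999, 0.1999, 0.1999]  mean=1.4694  Neff=5.0060  idx=[1, 2, 3, 3, 4, 5]
step 3: w=[0.1667, 0.1667, 0.1667, 0.1667, 0.1667, 0.1667]  mean=1.4700  Neff=6.0000  idx=[0, 1, 2, 3, 4, 5]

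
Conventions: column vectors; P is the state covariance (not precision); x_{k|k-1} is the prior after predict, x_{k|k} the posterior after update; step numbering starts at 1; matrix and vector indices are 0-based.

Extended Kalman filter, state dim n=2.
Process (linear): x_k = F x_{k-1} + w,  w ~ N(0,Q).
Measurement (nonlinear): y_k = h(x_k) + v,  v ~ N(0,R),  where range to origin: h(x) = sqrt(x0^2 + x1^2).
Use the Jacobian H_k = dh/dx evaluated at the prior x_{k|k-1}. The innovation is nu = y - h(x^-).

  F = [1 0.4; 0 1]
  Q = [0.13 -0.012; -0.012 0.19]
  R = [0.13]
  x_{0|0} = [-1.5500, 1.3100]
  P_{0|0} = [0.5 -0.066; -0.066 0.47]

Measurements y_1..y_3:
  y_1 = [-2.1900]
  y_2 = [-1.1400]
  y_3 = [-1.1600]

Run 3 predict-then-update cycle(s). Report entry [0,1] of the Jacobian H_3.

H_jac[0,1] = 0.4315

step 1: x^-=[-1.0260, 1.3100]  P^-=[0.6524 0.1100; 0.1100 0.6600]  H_jac=[-0.6166 0.7873]  S=[0.6803]  K=[-0.4640; 0.6641]  nu=[-3.8540]  x^+=[0.7623, -1.2493]  P^+=[0.5059 0.3196; 0.3196 0.3600]
step 2: x^-=[0.2625, -1.2493]  P^-=[0.9492 0.4516; 0.4516 0.5500]  H_jac=[0.2057 -0.9786]  S=[0.5151]  K=[-0.4791; -0.8646]  nu=[-2.4166]  x^+=[1.4202, 0.8401]  P^+=[0.8310 0.2383; 0.2383 0.1649]
step 3: x^-=[1.7563, 0.8401]  P^-=[1.1780 0.2922; 0.2922 0.3549]  H_jac=[0.9021 0.4315]  S=[1.3823]  K=[0.8600; 0.3015]  nu=[-3.1069]  x^+=[-0.9157, -0.0967]  P^+=[0.1556 -0.0662; -0.0662 0.2293]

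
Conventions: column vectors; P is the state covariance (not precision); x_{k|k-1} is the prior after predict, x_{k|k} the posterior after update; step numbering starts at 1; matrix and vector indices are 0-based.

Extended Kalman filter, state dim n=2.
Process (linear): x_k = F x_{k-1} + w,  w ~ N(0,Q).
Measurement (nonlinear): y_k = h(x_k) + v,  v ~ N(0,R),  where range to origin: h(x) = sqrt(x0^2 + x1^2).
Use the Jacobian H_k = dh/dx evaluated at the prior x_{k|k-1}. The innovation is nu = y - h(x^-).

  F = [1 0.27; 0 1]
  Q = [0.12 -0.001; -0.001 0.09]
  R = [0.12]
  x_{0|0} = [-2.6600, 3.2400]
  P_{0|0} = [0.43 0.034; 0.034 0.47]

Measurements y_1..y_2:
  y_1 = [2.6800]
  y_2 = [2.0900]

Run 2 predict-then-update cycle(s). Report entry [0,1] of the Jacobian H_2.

H_jac[0,1] = 0.9474

step 1: x^-=[-1.7852, 3.2400]  P^-=[0.6026 0.1599; 0.1599 0.5600]  H_jac=[-0.4826 0.8759]  S=[0.5548]  K=[-0.2718; 0.7450]  nu=[-1.0193]  x^+=[-1.5082, 2.4806]  P^+=[0.5616 0.2722; 0.2722 0.2521]
step 2: x^-=[-0.8384, 2.4806]  P^-=[0.8470 0.3393; 0.3393 0.3421]  H_jac=[-0.3202 0.9474]  S=[0.3080]  K=[0.1630; 0.6994]  nu=[-0.5285]  x^+=[-0.9246, 2.1110]  P^+=[0.8388 0.3042; 0.3042 0.1914]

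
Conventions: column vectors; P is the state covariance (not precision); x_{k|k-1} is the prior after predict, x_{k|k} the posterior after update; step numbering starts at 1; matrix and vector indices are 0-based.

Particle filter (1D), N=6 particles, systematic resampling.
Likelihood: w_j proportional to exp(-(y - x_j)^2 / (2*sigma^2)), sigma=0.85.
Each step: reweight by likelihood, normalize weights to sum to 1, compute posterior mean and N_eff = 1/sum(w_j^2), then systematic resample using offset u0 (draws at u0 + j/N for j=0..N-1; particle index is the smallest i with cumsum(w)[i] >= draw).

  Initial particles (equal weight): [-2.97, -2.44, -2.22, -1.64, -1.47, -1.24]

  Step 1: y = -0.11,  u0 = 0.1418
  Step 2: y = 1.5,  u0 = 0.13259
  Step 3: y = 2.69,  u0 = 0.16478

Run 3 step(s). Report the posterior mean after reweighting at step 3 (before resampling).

post_mean = -1.2520

step 1: w=[0.0036, 0.0243, 0.0477, 0.2057, 0.2890, 0.4296]  mean=-1.4709  Neff=3.1917  idx=[3, 4, 4, 5, 5, 5]
step 2: w=[0.0491, 0.1007, 0.1007, 0.2499, 0.2499, 0.2499]  mean=-1.3059  Neff=4.7627  idx=[1, 3, 3, 4, 5, 5]
step 3: w=[0.0523, 0.1895, 0.1895, 0.1895, 0.1895, 0.1895]  mean=-1.2520  Neff=5.4836  idx=[1, 2, 3, 4, 5, 5]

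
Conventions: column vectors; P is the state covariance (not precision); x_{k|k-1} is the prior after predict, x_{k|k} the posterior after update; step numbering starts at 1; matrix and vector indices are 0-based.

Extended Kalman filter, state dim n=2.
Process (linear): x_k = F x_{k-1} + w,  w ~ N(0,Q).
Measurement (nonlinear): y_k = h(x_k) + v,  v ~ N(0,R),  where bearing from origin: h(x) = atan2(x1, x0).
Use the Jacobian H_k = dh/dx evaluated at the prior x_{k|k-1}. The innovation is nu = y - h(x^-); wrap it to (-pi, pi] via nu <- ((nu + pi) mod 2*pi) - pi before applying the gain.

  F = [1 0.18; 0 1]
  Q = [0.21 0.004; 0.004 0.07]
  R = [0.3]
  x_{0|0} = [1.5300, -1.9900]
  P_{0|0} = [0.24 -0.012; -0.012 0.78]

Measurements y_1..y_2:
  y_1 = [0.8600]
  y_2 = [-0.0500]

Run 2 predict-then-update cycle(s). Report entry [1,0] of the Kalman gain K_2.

step 1: x^-=[1.1718, -1.9900]  P^-=[0.4710 0.1324; 0.1324 0.8500]  H_jac=[0.3731 0.2197]  S=[0.4283]  K=[0.4782; 0.5514]  nu=[1.8986]  x^+=[2.0797, -0.9431]  P^+=[0.3730 0.0195; 0.0195 0.7198]
step 2: x^-=[1.9099, -0.9431]  P^-=[0.6133 0.1530; 0.1530 0.7898]  H_jac=[0.2079 0.4209]  S=[0.4932]  K=[0.3891; 0.7385]  nu=[0.4087]  x^+=[2.0690, -0.6413]  P^+=[0.5387 0.0113; 0.0113 0.5208]

K[1,0] = 0.7385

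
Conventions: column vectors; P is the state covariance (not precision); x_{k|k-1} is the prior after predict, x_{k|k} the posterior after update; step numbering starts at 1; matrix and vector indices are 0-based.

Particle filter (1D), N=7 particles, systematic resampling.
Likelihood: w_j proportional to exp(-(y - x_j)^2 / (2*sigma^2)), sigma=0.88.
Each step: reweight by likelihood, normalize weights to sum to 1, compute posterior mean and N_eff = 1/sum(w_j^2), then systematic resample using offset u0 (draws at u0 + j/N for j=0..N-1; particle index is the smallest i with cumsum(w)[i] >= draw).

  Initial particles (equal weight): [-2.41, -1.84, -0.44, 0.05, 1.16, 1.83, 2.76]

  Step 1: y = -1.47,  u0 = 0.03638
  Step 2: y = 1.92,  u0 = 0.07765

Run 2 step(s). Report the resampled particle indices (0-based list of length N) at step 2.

step 1: w=[0.2544, 0.4120, 0.2269, 0.1012, 0.0052, 0.0004, 0.0000]  mean=-1.4590  Neff=3.3767  idx=[0, 0, 1, 1, 1, 2, 3]
step 2: w=[0.0000, 0.0000, 0.0008, 0.0008, 0.0008, 0.2073, 0.7902]  mean=-0.0564  Neff=1.4984  idx=[5, 6, 6, 6, 6, 6, 6]

resampled_idx = [5, 6, 6, 6, 6, 6, 6]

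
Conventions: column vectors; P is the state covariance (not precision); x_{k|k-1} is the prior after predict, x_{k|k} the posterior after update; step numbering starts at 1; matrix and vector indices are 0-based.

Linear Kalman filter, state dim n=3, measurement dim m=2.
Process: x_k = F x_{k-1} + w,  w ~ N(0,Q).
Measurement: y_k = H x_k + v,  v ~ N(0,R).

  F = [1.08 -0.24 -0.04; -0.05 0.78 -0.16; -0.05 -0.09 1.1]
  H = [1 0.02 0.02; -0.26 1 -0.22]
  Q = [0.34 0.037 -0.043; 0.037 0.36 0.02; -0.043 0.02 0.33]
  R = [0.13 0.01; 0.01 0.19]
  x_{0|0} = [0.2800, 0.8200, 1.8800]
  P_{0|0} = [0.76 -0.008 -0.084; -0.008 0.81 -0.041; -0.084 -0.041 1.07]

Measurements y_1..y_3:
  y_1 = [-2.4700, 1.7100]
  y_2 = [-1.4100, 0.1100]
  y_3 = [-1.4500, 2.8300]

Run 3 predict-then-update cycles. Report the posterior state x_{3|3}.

x_post = [-1.6606, 1.7462, 0.2572]

step 1: x^-=[0.0304, 0.3248, 1.9802]  P^-=[1.2854 -0.1416 -0.2022; -0.1416 0.8916 -0.2548; -0.2022 -0.2548 1.6504]  S=[1.4025 -0.4130; -0.4130 1.4110]  K=[0.8991 -0.0426; 0.1243 0.7341; -0.2651 -0.4783]  nu=[-2.5465, 1.8287]  x^+=[-2.3370, 1.3508, 1.7807]  P^+=[0.1175 0.0162 -0.0696; 0.0162 0.1849 0.1818; -0.0696 0.1818 1.3339]
step 2: x^-=[-2.9194, 0.8856, 1.9540]  P^-=[0.4910 0.0316 -0.2355; 0.0316 0.4592 -0.0661; -0.2355 -0.0661 1.9176]  S=[0.6137 -0.0335; -0.0335 0.7609]  K=[0.7921 -0.0233; 0.0979 0.6161; -0.3549 -0.5764]  nu=[1.4526, -1.1047]  x^+=[-1.7430, 0.3471, 2.0753]  P^+=[0.1043 0.0112 -0.0883; 0.0112 0.1685 0.2162; -0.0883 0.2162 1.6011]
step 3: x^-=[-2.0488, 0.0259, 2.3387]  P^-=[0.4799 0.0363 -0.2777; 0.0363 0.4475 -0.0810; -0.2777 -0.0810 2.2360]  S=[0.6012 -0.0183; -0.0183 0.7632]  K=[0.7896 -0.0170; 0.0908 0.5996; -0.4105 -0.6659]  nu=[0.5515, 2.7860]  x^+=[-1.6606, 1.7462, 0.2572]  P^+=[0.1043 0.0096 -0.1010; 0.0096 0.1702 0.2405; -0.1010 0.2405 1.8063]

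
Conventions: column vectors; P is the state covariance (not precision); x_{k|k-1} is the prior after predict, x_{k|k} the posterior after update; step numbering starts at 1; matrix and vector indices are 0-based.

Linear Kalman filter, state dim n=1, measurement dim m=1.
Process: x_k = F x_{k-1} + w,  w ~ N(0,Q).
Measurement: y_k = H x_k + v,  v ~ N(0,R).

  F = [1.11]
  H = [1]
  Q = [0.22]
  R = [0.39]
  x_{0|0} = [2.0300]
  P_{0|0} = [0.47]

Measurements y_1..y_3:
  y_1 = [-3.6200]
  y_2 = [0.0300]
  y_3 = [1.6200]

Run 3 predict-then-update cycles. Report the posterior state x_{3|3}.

step 1: x^-=[2.2533]  P^-=[0.7991]  S=[1.1891]  K=[0.6720]  nu=[-5.8733]  x^+=[-1.6937]  P^+=[0.2621]
step 2: x^-=[-1.8800]  P^-=[0.5429]  S=[0.9329]  K=[0.5820]  nu=[1.9100]  x^+=[-0.7684]  P^+=[0.2270]
step 3: x^-=[-0.8530]  P^-=[0.4996]  S=[0.8896]  K=[0.5616]  nu=[2.4730]  x^+=[0.5359]  P^+=[0.2190]

x_post = [0.5359]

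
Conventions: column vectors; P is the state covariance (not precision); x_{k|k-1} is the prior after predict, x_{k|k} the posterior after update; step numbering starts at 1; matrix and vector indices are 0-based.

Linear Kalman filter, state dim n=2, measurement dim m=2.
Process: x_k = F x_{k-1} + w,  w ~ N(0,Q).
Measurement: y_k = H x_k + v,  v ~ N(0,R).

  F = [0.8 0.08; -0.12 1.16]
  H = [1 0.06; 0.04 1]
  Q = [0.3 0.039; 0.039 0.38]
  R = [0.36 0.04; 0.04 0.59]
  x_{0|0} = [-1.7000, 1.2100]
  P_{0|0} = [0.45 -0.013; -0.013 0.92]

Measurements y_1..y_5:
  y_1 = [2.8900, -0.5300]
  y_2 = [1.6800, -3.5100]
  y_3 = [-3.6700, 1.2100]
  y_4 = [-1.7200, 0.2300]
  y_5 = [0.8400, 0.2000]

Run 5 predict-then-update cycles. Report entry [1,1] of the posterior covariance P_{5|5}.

step 1: x^-=[-1.2632, 1.6076]  P^-=[0.5922 0.0692; 0.0692 1.6281]  S=[0.9664 0.2308; 0.2308 2.2245]  K=[0.6226 -0.0228; -0.0024 0.7334]  nu=[4.0567, -2.0871]  x^+=[1.3100, 0.0673]  P^+=[0.2231 0.0025; 0.0025 0.4325]
step 2: x^-=[1.0534, -0.0791]  P^-=[0.4458 0.0600; 0.0600 0.9645]  S=[0.8165 0.1759; 0.1759 1.5600]  K=[0.5531 -0.0124; 0.0112 0.6185]  nu=[0.6314, -3.4730]  x^+=[1.4458, -2.2203]  P^+=[0.1982 0.0069; 0.0069 0.3651]
step 3: x^-=[0.9790, -2.7490]  P^-=[0.4301 0.0601; 0.0601 0.8722]  S=[0.8004 0.1698; 0.1698 1.4677]  K=[0.5440 -0.0102; 0.0144 0.5942]  nu=[-4.4841, 3.9198]  x^+=[-1.5004, -0.4844]  P^+=[0.1949 0.0079; 0.0079 0.3509]
step 4: x^-=[-1.2391, -0.3819]  P^-=[0.4280 0.0601; 0.0601 0.8527]  S=[0.7983 0.1685; 0.1685 1.4482]  K=[0.5428 -0.0098; 0.0151 0.5887]  nu=[-0.4580, 0.6615]  x^+=[-1.4942, 0.0006]  P^+=[0.1945 0.0081; 0.0081 0.3476]
step 5: x^-=[-1.1953, 0.1800]  P^-=[0.4278 0.0601; 0.0601 0.8483]  S=[0.7980 0.1682; 0.1682 1.4438]  K=[0.5426 -0.0098; 0.0152 0.5874]  nu=[2.0245, 0.0678]  x^+=[-0.0975, 0.2506]  P^+=[0.1945 0.0082; 0.0082 0.3469]

P_post[1,1] = 0.3469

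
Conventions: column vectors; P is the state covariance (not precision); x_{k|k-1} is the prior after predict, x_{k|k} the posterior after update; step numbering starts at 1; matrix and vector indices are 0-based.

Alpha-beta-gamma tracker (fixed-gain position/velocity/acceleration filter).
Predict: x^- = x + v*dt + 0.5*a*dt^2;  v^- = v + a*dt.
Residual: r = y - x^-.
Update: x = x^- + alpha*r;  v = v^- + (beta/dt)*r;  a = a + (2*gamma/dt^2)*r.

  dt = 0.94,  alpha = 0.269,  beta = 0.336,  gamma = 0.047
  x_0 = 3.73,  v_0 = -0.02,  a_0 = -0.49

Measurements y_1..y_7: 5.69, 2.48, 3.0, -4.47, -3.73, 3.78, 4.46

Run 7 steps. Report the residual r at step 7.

resid = 10.9682

step 1: x_pred=3.4947  r=2.1953  x^+=4.0852  v^+=0.3041  a^+=-0.2565
step 2: x_pred=4.2578  r=-1.7778  x^+=3.7796  v^+=-0.5724  a^+=-0.4456
step 3: x_pred=3.0446  r=-0.0446  x^+=3.0326  v^+=-1.0072  a^+=-0.4503
step 4: x_pred=1.8868  r=-6.3568  x^+=0.1769  v^+=-3.7028  a^+=-1.1266
step 5: x_pred=-3.8015  r=0.0715  x^+=-3.7823  v^+=-4.7362  a^+=-1.1190
step 6: x_pred=-8.7287  r=12.5087  x^+=-5.3639  v^+=-1.3169  a^+=0.2117
step 7: x_pred=-6.5082  r=10.9682  x^+=-3.5577  v^+=2.8027  a^+=1.3786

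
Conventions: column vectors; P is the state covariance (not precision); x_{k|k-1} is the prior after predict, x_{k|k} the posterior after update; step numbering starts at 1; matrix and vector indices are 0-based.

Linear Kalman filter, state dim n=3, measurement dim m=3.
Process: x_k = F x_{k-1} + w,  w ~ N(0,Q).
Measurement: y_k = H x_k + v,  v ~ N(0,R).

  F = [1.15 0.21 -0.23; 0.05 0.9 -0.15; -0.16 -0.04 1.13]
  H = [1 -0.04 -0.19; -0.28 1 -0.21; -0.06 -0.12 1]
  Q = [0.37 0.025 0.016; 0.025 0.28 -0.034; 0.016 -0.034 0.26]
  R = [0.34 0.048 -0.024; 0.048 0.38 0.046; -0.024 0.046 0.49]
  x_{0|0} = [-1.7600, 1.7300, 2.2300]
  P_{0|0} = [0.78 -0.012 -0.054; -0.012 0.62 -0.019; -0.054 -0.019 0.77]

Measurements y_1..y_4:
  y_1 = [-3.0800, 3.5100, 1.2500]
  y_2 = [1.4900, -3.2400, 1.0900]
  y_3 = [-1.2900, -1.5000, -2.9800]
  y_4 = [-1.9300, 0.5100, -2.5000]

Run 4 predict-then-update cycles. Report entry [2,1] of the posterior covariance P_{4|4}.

step 1: x^-=[-2.1736, 1.1345, 2.7323]  P^-=[1.4942 0.2155 -0.4087; 0.2155 0.8063 -0.2151; -0.4087 -0.2151 1.2853]  S=[2.0167 -0.0303 -0.7890; -0.0303 1.2818 -0.4125; -0.7890 -0.4125 1.8960]  K=[0.7895 -0.0601 0.0390; 0.1276 0.6261 0.0180; -0.0617 -0.0776 0.6619]  nu=[-0.3419, 2.3407, -1.4766]  x^+=[-2.6418, 2.5297, 1.5945]  P^+=[0.2734 0.0988 0.0256; 0.0988 0.2883 0.0751; 0.0256 0.0751 0.3328]
step 2: x^-=[-2.8735, 1.9055, 2.1233]  P^-=[0.7888 0.1873 -0.0783; 0.1873 0.5099 -0.0385; -0.0783 -0.0385 0.6776]  S=[1.1683 0.0425 -0.2982; 0.0425 0.8837 -0.1677; -0.2982 -0.1677 1.1991]  K=[0.6941 -0.0446 0.0428; 0.1337 0.5230 0.0139; -0.0317 -0.0730 0.5548]  nu=[4.8432, -5.5042, -0.9771]  x^+=[0.6914, -0.3394, 1.8297]  P^+=[0.2418 0.0919 0.0278; 0.0919 0.2447 0.0625; 0.0278 0.0625 0.2784]
step 3: x^-=[0.3031, -0.5453, 1.9705]  P^-=[0.7389 0.1708 -0.0576; 0.1708 0.4760 -0.0392; -0.0576 -0.0392 0.6075]  S=[1.1092 0.0352 -0.2592; 0.0352 0.8548 -0.1555; -0.2592 -0.1555 1.1258]  K=[0.6810 -0.0486 0.0413; 0.1286 0.5062 0.0049; -0.0284 -0.0787 0.5295]  nu=[-1.2405, -0.4560, -4.9977]  x^+=[-0.7260, -0.9603, -0.6046]  P^+=[0.2368 0.0880 0.0264; 0.0880 0.2352 0.0561; 0.0264 0.0561 0.2648]
step 4: x^-=[-0.8975, -0.8099, -0.5286]  P^-=[0.7306 0.1659 -0.0562; 0.1659 0.4694 -0.0426; -0.0562 -0.0426 0.5911]  S=[1.1001 0.0326 -0.2535; 0.0326 0.8511 -0.1552; -0.2535 -0.1552 1.1098]  K=[0.6785 -0.0502 0.0399; 0.1265 0.5028 0.0011; -0.0289 -0.0810 0.5223]  nu=[-1.1653, 0.9576, -2.1224]  x^+=[-1.8208, -0.4782, -1.6811]  P^+=[0.2356 0.0866 0.0255; 0.0866 0.2327 0.0538; 0.0255 0.0538 0.2609]

P_post[2,1] = 0.0538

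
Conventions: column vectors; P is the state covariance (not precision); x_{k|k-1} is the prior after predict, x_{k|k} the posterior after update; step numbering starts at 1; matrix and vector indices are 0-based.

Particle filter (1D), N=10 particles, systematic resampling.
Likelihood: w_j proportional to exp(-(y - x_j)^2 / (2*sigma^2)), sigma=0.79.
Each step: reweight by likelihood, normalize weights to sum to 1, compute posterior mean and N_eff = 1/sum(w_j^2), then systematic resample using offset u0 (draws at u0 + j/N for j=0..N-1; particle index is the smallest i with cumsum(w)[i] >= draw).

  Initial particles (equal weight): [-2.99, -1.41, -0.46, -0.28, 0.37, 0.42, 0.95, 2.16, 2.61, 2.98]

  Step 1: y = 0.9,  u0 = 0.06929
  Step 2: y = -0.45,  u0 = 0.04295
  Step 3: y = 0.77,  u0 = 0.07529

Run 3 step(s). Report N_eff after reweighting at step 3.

N_eff = 9.4329

step 1: w=[0.0000, 0.0039, 0.0630, 0.0909, 0.2215, 0.2307, 0.2769, 0.0778, 0.0267, 0.0087]  mean=0.6453  Neff=5.0495  idx=[3, 4, 4, 4, 5, 5, 6, 6, 6, 8]
step 2: w=[0.2199, 0.1313, 0.1313, 0.1313, 0.1227, 0.1227, 0.0468, 0.0468, 0.0468, 0.0001]  mean=0.3211  Neff=7.3086  idx=[0, 0, 1, 1, 2, 3, 4, 5, 5, 7]
step 3: w=[0.0514, 0.0514, 0.1094, 0.1094, 0.1094, 0.1094, 0.1128, 0.1128, 0.1128, 0.1212]  mean=0.3904  Neff=9.4329  idx=[1, 2, 3, 4, 5, 6, 7, 8, 8, 9]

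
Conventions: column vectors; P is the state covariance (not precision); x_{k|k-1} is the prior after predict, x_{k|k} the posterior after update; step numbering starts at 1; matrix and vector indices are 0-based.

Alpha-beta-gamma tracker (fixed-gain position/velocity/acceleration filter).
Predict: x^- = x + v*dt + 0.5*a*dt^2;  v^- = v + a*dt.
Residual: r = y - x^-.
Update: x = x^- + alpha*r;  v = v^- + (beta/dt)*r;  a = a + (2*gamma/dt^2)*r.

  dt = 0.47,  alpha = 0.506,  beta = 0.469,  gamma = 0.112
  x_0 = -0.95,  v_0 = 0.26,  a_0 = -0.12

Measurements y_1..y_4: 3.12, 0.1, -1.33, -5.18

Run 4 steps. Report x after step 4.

x_post = -2.8089

step 1: x_pred=-0.8411  r=3.9611  x^+=1.1632  v^+=4.1562  a^+=3.8966
step 2: x_pred=3.5470  r=-3.4470  x^+=1.8028  v^+=2.5479  a^+=0.4012
step 3: x_pred=3.0447  r=-4.3747  x^+=0.8311  v^+=-1.6289  a^+=-4.0349
step 4: x_pred=-0.3801  r=-4.7999  x^+=-2.8089  v^+=-8.3149  a^+=-8.9021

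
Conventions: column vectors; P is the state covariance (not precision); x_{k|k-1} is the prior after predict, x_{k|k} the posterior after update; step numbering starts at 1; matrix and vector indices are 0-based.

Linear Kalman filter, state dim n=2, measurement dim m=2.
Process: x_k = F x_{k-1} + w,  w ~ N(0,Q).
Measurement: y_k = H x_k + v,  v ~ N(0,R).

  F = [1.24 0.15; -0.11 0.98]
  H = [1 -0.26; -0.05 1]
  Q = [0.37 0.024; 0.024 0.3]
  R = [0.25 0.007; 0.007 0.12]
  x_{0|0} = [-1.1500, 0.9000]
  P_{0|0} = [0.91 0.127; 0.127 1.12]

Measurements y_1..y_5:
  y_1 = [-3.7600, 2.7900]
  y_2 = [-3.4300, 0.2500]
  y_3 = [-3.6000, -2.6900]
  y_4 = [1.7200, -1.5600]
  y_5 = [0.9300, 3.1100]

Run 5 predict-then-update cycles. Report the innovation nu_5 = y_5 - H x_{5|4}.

step 1: x^-=[-1.2910, 1.0085]  P^-=[1.8417 0.2168; 0.2168 1.3593]  S=[2.0708 -0.2189; -0.2189 1.4622]  K=[0.8851 0.2178; 0.0320 0.9270]  nu=[-2.2068, 1.7170]  x^+=[-2.8704, 2.5295]  P^+=[0.2343 0.0440; 0.0440 0.1137]
step 2: x^-=[-3.1799, 2.7946]  P^-=[0.7491 0.0616; 0.0616 0.4025]  S=[0.9943 -0.0728; -0.0728 0.5182]  K=[0.7484 0.1516; 0.0132 0.7726]  nu=[0.4765, -2.7036]  x^+=[-3.2331, 0.7121]  P^+=[0.1968 0.0333; 0.0333 0.0945]
step 3: x^-=[-3.9022, 1.0534]  P^-=[0.6871 0.0509; 0.0509 0.3859]  S=[0.9367 -0.0761; -0.0761 0.5026]  K=[0.7311 0.1437; 0.0093 0.7643]  nu=[0.5761, -3.9386]  x^+=[-4.0469, -1.9514]  P^+=[0.1921 0.0320; 0.0320 0.0934]
step 4: x^-=[-5.3109, -1.4672]  P^-=[0.6793 0.0498; 0.0498 0.3851]  S=[0.9295 -0.0766; -0.0766 0.5018]  K=[0.7287 0.1429; 0.0088 0.7638]  nu=[6.6495, -0.3584]  x^+=[-0.5164, -1.6821]  P^+=[0.1915 0.0318; 0.0318 0.0933]
step 5: x^-=[-0.8927, -1.5916]  P^-=[0.6783 0.0497; 0.0497 0.3851]  S=[0.9285 -0.0766; -0.0766 0.5018]  K=[0.7284 0.1428; 0.0088 0.7638]  nu=[1.4089, 4.6570]  x^+=[0.7986, 1.9777]  P^+=[0.1914 0.0318; 0.0318 0.0933]

innov = [1.4089, 4.6570]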